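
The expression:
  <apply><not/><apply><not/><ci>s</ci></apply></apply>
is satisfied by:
  {s: True}


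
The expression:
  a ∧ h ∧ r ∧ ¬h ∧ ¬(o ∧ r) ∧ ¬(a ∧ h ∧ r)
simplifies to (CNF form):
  False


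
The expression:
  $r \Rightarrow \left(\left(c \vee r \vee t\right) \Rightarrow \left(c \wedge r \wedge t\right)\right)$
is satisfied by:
  {t: True, c: True, r: False}
  {t: True, c: False, r: False}
  {c: True, t: False, r: False}
  {t: False, c: False, r: False}
  {r: True, t: True, c: True}


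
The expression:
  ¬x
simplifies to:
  ¬x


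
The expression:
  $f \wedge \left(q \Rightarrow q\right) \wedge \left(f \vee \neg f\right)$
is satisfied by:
  {f: True}


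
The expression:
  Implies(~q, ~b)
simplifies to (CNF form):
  q | ~b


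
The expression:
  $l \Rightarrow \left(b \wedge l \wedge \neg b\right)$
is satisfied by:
  {l: False}


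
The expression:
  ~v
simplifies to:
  ~v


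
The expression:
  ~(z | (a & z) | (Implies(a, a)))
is never true.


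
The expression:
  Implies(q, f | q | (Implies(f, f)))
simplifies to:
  True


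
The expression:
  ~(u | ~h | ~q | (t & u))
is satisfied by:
  {h: True, q: True, u: False}


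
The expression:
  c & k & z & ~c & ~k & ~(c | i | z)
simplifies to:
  False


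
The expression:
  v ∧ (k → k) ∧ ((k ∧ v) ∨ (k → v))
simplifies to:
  v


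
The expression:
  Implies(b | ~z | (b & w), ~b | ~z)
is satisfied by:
  {z: False, b: False}
  {b: True, z: False}
  {z: True, b: False}


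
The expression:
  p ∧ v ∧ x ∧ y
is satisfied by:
  {p: True, x: True, y: True, v: True}


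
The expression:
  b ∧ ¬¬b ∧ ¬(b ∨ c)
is never true.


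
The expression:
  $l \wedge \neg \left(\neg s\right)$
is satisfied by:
  {s: True, l: True}


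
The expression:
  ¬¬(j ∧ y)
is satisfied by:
  {j: True, y: True}


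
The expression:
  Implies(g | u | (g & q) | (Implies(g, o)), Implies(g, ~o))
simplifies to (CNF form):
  ~g | ~o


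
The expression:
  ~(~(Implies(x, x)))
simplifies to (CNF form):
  True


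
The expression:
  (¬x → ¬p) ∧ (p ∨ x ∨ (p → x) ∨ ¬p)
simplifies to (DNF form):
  x ∨ ¬p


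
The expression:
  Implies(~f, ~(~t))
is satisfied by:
  {t: True, f: True}
  {t: True, f: False}
  {f: True, t: False}


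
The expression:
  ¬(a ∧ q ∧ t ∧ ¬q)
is always true.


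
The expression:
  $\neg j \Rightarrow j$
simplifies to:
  $j$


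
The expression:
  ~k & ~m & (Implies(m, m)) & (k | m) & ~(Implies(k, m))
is never true.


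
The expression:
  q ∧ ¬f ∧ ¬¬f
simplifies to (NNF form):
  False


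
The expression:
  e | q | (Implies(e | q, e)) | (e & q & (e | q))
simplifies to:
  True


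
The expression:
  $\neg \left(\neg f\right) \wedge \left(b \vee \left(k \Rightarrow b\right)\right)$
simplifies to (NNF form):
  $f \wedge \left(b \vee \neg k\right)$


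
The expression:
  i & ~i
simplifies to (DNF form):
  False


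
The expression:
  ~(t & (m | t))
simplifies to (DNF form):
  ~t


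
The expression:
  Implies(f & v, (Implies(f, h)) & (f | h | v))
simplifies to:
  h | ~f | ~v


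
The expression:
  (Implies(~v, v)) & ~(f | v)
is never true.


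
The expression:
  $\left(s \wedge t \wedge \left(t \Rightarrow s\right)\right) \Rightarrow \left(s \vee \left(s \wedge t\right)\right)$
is always true.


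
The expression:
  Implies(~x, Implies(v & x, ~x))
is always true.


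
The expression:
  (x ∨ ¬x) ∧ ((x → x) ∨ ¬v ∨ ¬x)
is always true.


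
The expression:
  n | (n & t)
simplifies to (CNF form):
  n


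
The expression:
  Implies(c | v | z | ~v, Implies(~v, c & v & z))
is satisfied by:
  {v: True}


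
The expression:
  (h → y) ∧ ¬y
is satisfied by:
  {y: False, h: False}


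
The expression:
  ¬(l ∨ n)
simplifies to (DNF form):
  ¬l ∧ ¬n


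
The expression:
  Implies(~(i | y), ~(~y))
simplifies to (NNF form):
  i | y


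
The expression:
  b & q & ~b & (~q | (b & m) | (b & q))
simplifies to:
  False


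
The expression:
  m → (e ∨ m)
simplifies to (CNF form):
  True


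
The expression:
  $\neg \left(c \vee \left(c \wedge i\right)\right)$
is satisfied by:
  {c: False}


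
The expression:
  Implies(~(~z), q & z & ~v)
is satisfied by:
  {q: True, z: False, v: False}
  {q: False, z: False, v: False}
  {v: True, q: True, z: False}
  {v: True, q: False, z: False}
  {z: True, q: True, v: False}


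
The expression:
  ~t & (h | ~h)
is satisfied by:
  {t: False}


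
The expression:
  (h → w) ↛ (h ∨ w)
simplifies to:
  ¬h ∧ ¬w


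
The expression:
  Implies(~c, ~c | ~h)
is always true.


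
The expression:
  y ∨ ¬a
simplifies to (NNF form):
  y ∨ ¬a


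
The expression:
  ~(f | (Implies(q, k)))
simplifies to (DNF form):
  q & ~f & ~k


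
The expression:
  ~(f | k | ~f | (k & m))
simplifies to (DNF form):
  False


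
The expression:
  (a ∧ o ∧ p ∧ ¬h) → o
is always true.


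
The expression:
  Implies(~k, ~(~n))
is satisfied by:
  {n: True, k: True}
  {n: True, k: False}
  {k: True, n: False}


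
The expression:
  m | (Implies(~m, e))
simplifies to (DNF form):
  e | m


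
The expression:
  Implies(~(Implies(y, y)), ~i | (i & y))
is always true.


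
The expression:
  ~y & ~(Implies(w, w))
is never true.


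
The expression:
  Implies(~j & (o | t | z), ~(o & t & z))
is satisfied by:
  {j: True, t: False, z: False, o: False}
  {j: False, t: False, z: False, o: False}
  {o: True, j: True, t: False, z: False}
  {o: True, j: False, t: False, z: False}
  {z: True, j: True, t: False, o: False}
  {z: True, j: False, t: False, o: False}
  {o: True, z: True, j: True, t: False}
  {o: True, z: True, j: False, t: False}
  {t: True, j: True, o: False, z: False}
  {t: True, j: False, o: False, z: False}
  {o: True, t: True, j: True, z: False}
  {o: True, t: True, j: False, z: False}
  {z: True, t: True, j: True, o: False}
  {z: True, t: True, j: False, o: False}
  {z: True, t: True, o: True, j: True}


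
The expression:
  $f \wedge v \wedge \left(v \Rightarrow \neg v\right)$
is never true.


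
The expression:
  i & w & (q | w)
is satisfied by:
  {i: True, w: True}


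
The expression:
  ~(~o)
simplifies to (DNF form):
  o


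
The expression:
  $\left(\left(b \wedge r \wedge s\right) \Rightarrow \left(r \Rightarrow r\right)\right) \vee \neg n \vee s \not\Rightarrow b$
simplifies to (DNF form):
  $\text{True}$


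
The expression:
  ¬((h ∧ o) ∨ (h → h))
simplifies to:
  False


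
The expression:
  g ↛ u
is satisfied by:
  {g: True, u: False}


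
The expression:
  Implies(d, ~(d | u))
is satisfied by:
  {d: False}


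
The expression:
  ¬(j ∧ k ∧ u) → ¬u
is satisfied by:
  {j: True, k: True, u: False}
  {j: True, k: False, u: False}
  {k: True, j: False, u: False}
  {j: False, k: False, u: False}
  {u: True, j: True, k: True}


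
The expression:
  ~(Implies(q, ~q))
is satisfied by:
  {q: True}


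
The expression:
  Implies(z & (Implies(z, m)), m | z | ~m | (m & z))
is always true.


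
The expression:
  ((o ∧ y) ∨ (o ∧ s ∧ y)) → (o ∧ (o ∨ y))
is always true.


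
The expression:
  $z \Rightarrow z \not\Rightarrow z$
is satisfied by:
  {z: False}


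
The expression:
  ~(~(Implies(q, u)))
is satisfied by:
  {u: True, q: False}
  {q: False, u: False}
  {q: True, u: True}


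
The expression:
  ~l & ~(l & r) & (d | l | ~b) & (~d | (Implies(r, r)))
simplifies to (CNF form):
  ~l & (d | ~b)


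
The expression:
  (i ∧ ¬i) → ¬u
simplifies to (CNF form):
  True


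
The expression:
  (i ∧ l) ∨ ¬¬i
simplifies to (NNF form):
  i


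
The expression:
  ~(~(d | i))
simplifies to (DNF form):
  d | i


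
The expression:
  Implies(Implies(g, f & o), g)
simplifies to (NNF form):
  g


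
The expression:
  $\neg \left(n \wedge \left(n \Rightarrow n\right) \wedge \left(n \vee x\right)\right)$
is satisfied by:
  {n: False}


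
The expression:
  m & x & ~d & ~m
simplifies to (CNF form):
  False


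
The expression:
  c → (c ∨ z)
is always true.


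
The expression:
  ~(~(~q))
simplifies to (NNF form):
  ~q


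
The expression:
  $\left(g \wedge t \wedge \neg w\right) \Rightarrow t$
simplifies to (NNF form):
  $\text{True}$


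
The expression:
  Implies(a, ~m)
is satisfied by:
  {m: False, a: False}
  {a: True, m: False}
  {m: True, a: False}


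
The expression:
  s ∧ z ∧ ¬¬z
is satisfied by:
  {z: True, s: True}


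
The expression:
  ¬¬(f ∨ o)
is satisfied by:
  {o: True, f: True}
  {o: True, f: False}
  {f: True, o: False}


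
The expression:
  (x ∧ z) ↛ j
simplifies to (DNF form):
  x ∧ z ∧ ¬j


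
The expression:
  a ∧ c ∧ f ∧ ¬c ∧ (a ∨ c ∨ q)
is never true.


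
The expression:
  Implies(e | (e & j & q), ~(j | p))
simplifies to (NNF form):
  ~e | (~j & ~p)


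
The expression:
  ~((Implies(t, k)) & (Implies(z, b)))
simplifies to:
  (t | z) & (t | ~b) & (z | ~k) & (~b | ~k)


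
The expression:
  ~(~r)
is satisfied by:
  {r: True}


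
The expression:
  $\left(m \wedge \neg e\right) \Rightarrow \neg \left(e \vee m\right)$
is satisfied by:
  {e: True, m: False}
  {m: False, e: False}
  {m: True, e: True}


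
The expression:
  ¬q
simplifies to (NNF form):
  ¬q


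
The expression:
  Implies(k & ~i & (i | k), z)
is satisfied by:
  {i: True, z: True, k: False}
  {i: True, k: False, z: False}
  {z: True, k: False, i: False}
  {z: False, k: False, i: False}
  {i: True, z: True, k: True}
  {i: True, k: True, z: False}
  {z: True, k: True, i: False}


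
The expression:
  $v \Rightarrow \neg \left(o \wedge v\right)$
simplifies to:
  $\neg o \vee \neg v$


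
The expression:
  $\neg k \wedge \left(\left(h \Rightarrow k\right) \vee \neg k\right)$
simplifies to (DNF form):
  $\neg k$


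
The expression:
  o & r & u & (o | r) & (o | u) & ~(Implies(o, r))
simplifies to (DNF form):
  False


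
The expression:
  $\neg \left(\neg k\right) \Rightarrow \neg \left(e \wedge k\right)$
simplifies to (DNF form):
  $\neg e \vee \neg k$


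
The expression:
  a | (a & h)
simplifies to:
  a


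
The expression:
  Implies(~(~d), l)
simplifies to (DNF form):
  l | ~d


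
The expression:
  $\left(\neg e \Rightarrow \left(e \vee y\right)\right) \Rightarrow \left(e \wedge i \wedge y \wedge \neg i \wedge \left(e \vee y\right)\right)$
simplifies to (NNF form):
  $\neg e \wedge \neg y$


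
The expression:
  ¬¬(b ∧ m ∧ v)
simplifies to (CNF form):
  b ∧ m ∧ v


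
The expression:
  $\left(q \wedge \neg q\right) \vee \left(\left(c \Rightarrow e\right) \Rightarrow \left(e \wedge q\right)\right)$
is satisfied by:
  {c: True, q: True, e: False}
  {c: True, q: False, e: False}
  {c: True, e: True, q: True}
  {e: True, q: True, c: False}


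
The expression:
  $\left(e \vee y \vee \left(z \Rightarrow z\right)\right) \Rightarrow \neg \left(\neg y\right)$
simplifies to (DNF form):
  $y$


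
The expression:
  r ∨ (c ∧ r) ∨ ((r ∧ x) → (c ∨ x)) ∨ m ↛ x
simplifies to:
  True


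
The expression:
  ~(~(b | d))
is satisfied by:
  {b: True, d: True}
  {b: True, d: False}
  {d: True, b: False}


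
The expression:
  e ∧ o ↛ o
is never true.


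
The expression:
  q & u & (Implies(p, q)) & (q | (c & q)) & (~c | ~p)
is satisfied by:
  {u: True, q: True, p: False, c: False}
  {c: True, u: True, q: True, p: False}
  {p: True, u: True, q: True, c: False}


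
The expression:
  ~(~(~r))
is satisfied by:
  {r: False}


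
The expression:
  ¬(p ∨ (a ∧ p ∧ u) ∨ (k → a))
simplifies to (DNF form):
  k ∧ ¬a ∧ ¬p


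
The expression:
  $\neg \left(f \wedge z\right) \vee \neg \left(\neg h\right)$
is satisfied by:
  {h: True, z: False, f: False}
  {h: False, z: False, f: False}
  {f: True, h: True, z: False}
  {f: True, h: False, z: False}
  {z: True, h: True, f: False}
  {z: True, h: False, f: False}
  {z: True, f: True, h: True}


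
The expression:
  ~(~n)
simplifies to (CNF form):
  n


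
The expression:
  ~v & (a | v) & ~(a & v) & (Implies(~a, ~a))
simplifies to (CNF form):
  a & ~v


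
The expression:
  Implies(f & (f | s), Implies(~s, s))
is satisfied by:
  {s: True, f: False}
  {f: False, s: False}
  {f: True, s: True}


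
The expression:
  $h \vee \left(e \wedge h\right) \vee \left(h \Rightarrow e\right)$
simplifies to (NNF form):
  $\text{True}$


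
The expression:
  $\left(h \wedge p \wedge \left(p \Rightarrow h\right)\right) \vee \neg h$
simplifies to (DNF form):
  $p \vee \neg h$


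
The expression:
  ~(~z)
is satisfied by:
  {z: True}


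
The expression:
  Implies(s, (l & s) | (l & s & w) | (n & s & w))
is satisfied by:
  {l: True, w: True, n: True, s: False}
  {l: True, w: True, n: False, s: False}
  {l: True, n: True, s: False, w: False}
  {l: True, n: False, s: False, w: False}
  {w: True, n: True, s: False, l: False}
  {w: True, n: False, s: False, l: False}
  {n: True, w: False, s: False, l: False}
  {n: False, w: False, s: False, l: False}
  {l: True, w: True, s: True, n: True}
  {l: True, w: True, s: True, n: False}
  {l: True, s: True, n: True, w: False}
  {l: True, s: True, n: False, w: False}
  {w: True, s: True, n: True, l: False}


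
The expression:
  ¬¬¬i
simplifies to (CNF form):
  ¬i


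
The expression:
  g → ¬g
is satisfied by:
  {g: False}


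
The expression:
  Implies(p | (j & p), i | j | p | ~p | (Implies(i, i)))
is always true.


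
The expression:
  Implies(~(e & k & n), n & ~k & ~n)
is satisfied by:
  {e: True, n: True, k: True}


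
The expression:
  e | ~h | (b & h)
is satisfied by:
  {b: True, e: True, h: False}
  {b: True, h: False, e: False}
  {e: True, h: False, b: False}
  {e: False, h: False, b: False}
  {b: True, e: True, h: True}
  {b: True, h: True, e: False}
  {e: True, h: True, b: False}


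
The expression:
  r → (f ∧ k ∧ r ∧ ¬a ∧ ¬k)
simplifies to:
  ¬r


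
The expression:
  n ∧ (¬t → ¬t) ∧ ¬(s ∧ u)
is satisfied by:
  {n: True, s: False, u: False}
  {u: True, n: True, s: False}
  {s: True, n: True, u: False}


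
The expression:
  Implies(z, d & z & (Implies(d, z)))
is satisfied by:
  {d: True, z: False}
  {z: False, d: False}
  {z: True, d: True}


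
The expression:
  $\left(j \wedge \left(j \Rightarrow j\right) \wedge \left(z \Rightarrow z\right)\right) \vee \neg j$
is always true.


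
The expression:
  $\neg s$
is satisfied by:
  {s: False}


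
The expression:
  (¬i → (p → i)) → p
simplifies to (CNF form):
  p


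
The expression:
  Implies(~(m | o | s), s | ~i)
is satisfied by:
  {o: True, m: True, s: True, i: False}
  {o: True, m: True, s: False, i: False}
  {o: True, s: True, m: False, i: False}
  {o: True, s: False, m: False, i: False}
  {m: True, s: True, o: False, i: False}
  {m: True, s: False, o: False, i: False}
  {s: True, o: False, m: False, i: False}
  {s: False, o: False, m: False, i: False}
  {i: True, o: True, m: True, s: True}
  {i: True, o: True, m: True, s: False}
  {i: True, o: True, s: True, m: False}
  {i: True, o: True, s: False, m: False}
  {i: True, m: True, s: True, o: False}
  {i: True, m: True, s: False, o: False}
  {i: True, s: True, m: False, o: False}


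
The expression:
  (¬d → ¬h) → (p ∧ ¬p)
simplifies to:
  h ∧ ¬d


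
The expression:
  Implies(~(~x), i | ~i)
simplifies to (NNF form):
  True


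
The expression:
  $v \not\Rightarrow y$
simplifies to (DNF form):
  $v \wedge \neg y$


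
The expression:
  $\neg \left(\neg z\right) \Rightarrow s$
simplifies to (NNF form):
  $s \vee \neg z$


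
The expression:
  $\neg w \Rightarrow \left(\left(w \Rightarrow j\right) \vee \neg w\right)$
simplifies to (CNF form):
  $\text{True}$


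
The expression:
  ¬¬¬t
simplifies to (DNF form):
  ¬t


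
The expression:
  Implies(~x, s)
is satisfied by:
  {x: True, s: True}
  {x: True, s: False}
  {s: True, x: False}


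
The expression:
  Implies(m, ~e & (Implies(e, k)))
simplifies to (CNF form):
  ~e | ~m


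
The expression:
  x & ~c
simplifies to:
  x & ~c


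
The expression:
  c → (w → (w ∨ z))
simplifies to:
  True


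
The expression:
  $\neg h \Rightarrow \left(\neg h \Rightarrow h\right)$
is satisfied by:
  {h: True}


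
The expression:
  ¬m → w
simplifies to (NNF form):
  m ∨ w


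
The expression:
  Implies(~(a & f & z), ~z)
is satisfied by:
  {a: True, f: True, z: False}
  {a: True, f: False, z: False}
  {f: True, a: False, z: False}
  {a: False, f: False, z: False}
  {a: True, z: True, f: True}


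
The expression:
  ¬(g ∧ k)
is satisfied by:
  {g: False, k: False}
  {k: True, g: False}
  {g: True, k: False}


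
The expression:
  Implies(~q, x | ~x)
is always true.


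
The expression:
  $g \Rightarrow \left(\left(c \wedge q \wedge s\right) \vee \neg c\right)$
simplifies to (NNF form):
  $\left(q \wedge s\right) \vee \neg c \vee \neg g$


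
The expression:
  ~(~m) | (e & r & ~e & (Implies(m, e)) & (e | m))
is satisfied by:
  {m: True}


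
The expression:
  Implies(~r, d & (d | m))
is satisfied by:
  {r: True, d: True}
  {r: True, d: False}
  {d: True, r: False}


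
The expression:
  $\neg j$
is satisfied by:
  {j: False}


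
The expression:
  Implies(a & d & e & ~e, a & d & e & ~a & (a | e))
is always true.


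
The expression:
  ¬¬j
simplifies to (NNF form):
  j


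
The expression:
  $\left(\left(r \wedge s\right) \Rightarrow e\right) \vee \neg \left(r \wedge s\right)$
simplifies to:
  $e \vee \neg r \vee \neg s$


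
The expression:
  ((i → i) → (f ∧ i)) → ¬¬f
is always true.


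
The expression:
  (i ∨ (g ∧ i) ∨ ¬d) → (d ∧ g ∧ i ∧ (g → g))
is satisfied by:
  {d: True, g: True, i: False}
  {d: True, g: False, i: False}
  {d: True, i: True, g: True}


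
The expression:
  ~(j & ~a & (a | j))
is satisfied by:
  {a: True, j: False}
  {j: False, a: False}
  {j: True, a: True}


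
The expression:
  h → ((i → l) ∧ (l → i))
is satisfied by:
  {i: False, h: False, l: False}
  {l: True, i: False, h: False}
  {i: True, l: False, h: False}
  {l: True, i: True, h: False}
  {h: True, l: False, i: False}
  {h: True, l: True, i: True}


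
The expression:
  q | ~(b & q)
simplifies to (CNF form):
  True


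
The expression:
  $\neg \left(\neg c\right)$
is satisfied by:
  {c: True}


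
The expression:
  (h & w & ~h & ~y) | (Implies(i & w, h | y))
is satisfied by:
  {y: True, h: True, w: False, i: False}
  {y: True, w: False, h: False, i: False}
  {h: True, y: False, w: False, i: False}
  {y: False, w: False, h: False, i: False}
  {i: True, y: True, h: True, w: False}
  {i: True, y: True, w: False, h: False}
  {i: True, h: True, y: False, w: False}
  {i: True, y: False, w: False, h: False}
  {y: True, w: True, h: True, i: False}
  {y: True, w: True, i: False, h: False}
  {w: True, h: True, i: False, y: False}
  {w: True, i: False, h: False, y: False}
  {y: True, w: True, i: True, h: True}
  {y: True, w: True, i: True, h: False}
  {w: True, i: True, h: True, y: False}


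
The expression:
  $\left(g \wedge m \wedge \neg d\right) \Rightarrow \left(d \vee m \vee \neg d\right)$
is always true.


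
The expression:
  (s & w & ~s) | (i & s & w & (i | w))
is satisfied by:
  {i: True, w: True, s: True}


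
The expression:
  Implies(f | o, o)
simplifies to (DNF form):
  o | ~f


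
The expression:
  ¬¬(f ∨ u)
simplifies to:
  f ∨ u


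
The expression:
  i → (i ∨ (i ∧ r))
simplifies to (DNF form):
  True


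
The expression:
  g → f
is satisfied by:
  {f: True, g: False}
  {g: False, f: False}
  {g: True, f: True}


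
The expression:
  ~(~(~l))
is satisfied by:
  {l: False}


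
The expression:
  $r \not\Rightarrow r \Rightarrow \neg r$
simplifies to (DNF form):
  $\text{True}$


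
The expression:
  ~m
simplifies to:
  ~m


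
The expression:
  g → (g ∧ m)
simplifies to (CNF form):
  m ∨ ¬g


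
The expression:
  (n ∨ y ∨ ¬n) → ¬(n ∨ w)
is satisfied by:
  {n: False, w: False}


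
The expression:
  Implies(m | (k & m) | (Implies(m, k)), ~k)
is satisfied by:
  {k: False}


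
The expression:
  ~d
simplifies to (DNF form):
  ~d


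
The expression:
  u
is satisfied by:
  {u: True}


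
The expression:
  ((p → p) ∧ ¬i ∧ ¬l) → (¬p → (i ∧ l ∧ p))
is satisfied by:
  {i: True, l: True, p: True}
  {i: True, l: True, p: False}
  {i: True, p: True, l: False}
  {i: True, p: False, l: False}
  {l: True, p: True, i: False}
  {l: True, p: False, i: False}
  {p: True, l: False, i: False}


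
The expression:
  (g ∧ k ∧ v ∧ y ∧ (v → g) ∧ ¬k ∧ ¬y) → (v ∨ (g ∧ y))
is always true.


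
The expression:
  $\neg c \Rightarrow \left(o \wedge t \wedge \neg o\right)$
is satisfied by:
  {c: True}


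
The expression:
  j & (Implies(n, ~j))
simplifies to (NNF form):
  j & ~n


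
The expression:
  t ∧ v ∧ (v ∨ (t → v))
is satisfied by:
  {t: True, v: True}


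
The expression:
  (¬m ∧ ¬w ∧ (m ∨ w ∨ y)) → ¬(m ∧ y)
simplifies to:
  True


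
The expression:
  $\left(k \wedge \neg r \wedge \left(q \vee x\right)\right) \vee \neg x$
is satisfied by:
  {k: True, x: False, r: False}
  {k: False, x: False, r: False}
  {r: True, k: True, x: False}
  {r: True, k: False, x: False}
  {x: True, k: True, r: False}


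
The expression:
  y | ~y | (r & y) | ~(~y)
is always true.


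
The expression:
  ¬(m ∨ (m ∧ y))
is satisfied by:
  {m: False}


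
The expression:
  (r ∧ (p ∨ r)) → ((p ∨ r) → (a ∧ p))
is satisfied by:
  {a: True, p: True, r: False}
  {a: True, p: False, r: False}
  {p: True, a: False, r: False}
  {a: False, p: False, r: False}
  {r: True, a: True, p: True}


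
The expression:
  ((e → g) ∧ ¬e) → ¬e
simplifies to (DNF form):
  True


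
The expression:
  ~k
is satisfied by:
  {k: False}


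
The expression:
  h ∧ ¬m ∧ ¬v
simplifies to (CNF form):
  h ∧ ¬m ∧ ¬v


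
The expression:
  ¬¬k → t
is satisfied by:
  {t: True, k: False}
  {k: False, t: False}
  {k: True, t: True}


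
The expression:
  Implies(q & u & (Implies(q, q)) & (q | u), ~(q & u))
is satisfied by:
  {u: False, q: False}
  {q: True, u: False}
  {u: True, q: False}


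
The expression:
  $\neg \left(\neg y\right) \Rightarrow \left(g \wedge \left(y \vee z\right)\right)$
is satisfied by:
  {g: True, y: False}
  {y: False, g: False}
  {y: True, g: True}


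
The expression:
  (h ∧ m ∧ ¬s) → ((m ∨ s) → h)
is always true.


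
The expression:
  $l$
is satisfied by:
  {l: True}


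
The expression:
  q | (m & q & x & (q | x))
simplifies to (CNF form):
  q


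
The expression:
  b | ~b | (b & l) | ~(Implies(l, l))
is always true.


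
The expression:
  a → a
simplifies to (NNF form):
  True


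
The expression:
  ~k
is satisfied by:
  {k: False}


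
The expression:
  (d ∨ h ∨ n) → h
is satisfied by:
  {h: True, n: False, d: False}
  {d: True, h: True, n: False}
  {h: True, n: True, d: False}
  {d: True, h: True, n: True}
  {d: False, n: False, h: False}


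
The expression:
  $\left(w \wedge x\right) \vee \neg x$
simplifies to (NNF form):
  $w \vee \neg x$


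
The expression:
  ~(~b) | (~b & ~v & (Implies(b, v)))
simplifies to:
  b | ~v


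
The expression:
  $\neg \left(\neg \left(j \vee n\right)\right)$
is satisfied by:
  {n: True, j: True}
  {n: True, j: False}
  {j: True, n: False}


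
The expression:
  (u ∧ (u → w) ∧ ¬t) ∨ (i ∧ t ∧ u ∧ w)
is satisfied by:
  {u: True, w: True, i: True, t: False}
  {u: True, w: True, t: False, i: False}
  {u: True, w: True, i: True, t: True}


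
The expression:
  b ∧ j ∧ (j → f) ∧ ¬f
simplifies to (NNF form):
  False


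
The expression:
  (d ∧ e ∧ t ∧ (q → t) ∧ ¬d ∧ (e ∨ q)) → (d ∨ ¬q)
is always true.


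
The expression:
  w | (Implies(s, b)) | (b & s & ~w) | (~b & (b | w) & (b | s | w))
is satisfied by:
  {b: True, w: True, s: False}
  {b: True, s: False, w: False}
  {w: True, s: False, b: False}
  {w: False, s: False, b: False}
  {b: True, w: True, s: True}
  {b: True, s: True, w: False}
  {w: True, s: True, b: False}


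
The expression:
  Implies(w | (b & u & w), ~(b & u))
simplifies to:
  ~b | ~u | ~w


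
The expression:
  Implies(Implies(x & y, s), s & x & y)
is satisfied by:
  {x: True, y: True}


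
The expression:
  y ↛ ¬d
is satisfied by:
  {d: True, y: True}


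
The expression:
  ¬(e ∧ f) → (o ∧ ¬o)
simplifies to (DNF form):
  e ∧ f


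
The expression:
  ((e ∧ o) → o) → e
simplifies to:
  e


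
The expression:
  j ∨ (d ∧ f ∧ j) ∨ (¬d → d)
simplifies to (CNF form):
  d ∨ j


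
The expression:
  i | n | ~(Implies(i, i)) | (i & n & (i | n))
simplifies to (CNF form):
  i | n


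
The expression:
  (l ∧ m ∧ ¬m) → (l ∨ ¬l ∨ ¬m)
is always true.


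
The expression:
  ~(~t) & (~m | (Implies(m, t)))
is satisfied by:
  {t: True}


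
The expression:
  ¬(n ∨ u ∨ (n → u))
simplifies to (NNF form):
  False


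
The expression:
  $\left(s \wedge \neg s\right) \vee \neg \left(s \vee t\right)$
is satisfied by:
  {t: False, s: False}


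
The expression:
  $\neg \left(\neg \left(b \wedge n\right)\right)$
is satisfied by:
  {b: True, n: True}


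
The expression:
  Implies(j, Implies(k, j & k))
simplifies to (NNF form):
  True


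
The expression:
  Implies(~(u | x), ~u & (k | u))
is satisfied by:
  {x: True, k: True, u: True}
  {x: True, k: True, u: False}
  {x: True, u: True, k: False}
  {x: True, u: False, k: False}
  {k: True, u: True, x: False}
  {k: True, u: False, x: False}
  {u: True, k: False, x: False}


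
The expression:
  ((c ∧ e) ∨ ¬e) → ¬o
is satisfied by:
  {e: True, o: False, c: False}
  {e: False, o: False, c: False}
  {c: True, e: True, o: False}
  {c: True, e: False, o: False}
  {o: True, e: True, c: False}


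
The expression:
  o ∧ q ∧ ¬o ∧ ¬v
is never true.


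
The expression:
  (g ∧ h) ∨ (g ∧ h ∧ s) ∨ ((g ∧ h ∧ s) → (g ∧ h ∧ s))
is always true.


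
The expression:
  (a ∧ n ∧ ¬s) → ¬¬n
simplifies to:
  True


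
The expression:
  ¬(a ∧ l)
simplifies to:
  ¬a ∨ ¬l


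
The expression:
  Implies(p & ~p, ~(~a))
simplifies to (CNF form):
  True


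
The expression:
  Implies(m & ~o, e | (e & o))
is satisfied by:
  {o: True, e: True, m: False}
  {o: True, m: False, e: False}
  {e: True, m: False, o: False}
  {e: False, m: False, o: False}
  {o: True, e: True, m: True}
  {o: True, m: True, e: False}
  {e: True, m: True, o: False}


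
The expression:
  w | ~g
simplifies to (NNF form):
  w | ~g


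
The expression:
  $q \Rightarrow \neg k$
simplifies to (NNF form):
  $\neg k \vee \neg q$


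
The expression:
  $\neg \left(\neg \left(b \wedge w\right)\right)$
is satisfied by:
  {w: True, b: True}


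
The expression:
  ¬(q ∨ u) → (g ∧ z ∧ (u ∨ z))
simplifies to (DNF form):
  q ∨ u ∨ (g ∧ z)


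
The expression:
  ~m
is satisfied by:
  {m: False}


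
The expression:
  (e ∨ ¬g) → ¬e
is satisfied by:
  {e: False}


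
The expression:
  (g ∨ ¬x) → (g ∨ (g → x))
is always true.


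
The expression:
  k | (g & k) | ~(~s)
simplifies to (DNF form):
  k | s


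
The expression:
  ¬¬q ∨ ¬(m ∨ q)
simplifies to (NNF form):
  q ∨ ¬m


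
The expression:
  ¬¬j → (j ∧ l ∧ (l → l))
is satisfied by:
  {l: True, j: False}
  {j: False, l: False}
  {j: True, l: True}


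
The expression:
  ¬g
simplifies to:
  ¬g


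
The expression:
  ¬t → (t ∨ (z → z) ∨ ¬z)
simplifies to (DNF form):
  True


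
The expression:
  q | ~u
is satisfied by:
  {q: True, u: False}
  {u: False, q: False}
  {u: True, q: True}


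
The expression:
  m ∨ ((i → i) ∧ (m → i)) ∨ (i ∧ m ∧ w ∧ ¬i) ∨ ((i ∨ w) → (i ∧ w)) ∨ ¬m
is always true.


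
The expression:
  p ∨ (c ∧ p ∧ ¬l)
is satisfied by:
  {p: True}


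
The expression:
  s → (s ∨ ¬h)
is always true.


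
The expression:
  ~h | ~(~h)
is always true.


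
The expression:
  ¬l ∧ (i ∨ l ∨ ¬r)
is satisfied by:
  {i: True, l: False, r: False}
  {l: False, r: False, i: False}
  {i: True, r: True, l: False}


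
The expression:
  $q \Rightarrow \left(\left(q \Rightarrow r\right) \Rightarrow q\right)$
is always true.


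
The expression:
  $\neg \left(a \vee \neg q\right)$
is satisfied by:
  {q: True, a: False}


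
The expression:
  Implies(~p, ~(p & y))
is always true.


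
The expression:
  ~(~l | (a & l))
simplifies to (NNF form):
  l & ~a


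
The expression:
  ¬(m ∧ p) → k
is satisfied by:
  {k: True, m: True, p: True}
  {k: True, m: True, p: False}
  {k: True, p: True, m: False}
  {k: True, p: False, m: False}
  {m: True, p: True, k: False}


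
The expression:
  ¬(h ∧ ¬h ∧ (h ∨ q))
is always true.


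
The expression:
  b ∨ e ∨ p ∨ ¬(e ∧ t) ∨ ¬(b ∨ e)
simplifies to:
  True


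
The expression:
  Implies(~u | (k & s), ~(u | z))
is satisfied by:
  {u: True, s: False, k: False, z: False}
  {u: True, z: True, s: False, k: False}
  {u: True, k: True, s: False, z: False}
  {u: True, z: True, k: True, s: False}
  {u: True, s: True, k: False, z: False}
  {u: True, z: True, s: True, k: False}
  {z: False, s: False, k: False, u: False}
  {k: True, z: False, s: False, u: False}
  {s: True, z: False, k: False, u: False}
  {k: True, s: True, z: False, u: False}


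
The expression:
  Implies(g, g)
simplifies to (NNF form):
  True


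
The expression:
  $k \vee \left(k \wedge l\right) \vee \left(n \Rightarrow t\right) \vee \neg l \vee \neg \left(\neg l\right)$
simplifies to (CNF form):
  $\text{True}$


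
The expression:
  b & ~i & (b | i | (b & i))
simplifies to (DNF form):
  b & ~i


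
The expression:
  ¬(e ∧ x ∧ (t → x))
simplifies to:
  ¬e ∨ ¬x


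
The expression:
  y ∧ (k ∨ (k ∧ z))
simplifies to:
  k ∧ y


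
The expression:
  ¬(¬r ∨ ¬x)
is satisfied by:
  {r: True, x: True}


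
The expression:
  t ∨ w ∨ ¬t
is always true.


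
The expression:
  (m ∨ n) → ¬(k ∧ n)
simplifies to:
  ¬k ∨ ¬n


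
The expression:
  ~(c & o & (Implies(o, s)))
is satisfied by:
  {s: False, c: False, o: False}
  {o: True, s: False, c: False}
  {c: True, s: False, o: False}
  {o: True, c: True, s: False}
  {s: True, o: False, c: False}
  {o: True, s: True, c: False}
  {c: True, s: True, o: False}


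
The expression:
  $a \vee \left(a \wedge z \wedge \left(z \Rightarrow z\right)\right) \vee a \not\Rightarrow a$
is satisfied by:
  {a: True}


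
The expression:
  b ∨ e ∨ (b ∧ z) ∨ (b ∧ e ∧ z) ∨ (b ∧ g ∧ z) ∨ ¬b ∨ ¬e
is always true.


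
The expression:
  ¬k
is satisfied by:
  {k: False}


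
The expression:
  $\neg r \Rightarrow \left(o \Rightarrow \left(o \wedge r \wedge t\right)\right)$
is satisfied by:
  {r: True, o: False}
  {o: False, r: False}
  {o: True, r: True}


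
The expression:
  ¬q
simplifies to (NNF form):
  ¬q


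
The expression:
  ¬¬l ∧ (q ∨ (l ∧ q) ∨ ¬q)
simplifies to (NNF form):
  l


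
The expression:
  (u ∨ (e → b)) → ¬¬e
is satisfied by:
  {e: True}


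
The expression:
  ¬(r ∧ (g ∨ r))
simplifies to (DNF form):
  ¬r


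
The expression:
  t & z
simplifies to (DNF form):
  t & z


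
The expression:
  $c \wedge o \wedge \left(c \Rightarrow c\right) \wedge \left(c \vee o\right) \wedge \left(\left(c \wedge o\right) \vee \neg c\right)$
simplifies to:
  $c \wedge o$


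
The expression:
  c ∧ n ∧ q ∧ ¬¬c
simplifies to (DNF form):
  c ∧ n ∧ q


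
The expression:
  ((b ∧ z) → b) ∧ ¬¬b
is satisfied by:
  {b: True}


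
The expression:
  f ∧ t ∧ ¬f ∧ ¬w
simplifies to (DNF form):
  False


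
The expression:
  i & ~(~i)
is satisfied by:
  {i: True}


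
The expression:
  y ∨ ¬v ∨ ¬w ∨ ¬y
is always true.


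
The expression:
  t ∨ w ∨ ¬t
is always true.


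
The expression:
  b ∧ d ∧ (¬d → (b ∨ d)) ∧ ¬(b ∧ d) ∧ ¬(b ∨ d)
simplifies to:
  False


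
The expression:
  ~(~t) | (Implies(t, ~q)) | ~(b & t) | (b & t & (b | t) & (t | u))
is always true.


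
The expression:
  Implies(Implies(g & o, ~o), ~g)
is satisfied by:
  {o: True, g: False}
  {g: False, o: False}
  {g: True, o: True}


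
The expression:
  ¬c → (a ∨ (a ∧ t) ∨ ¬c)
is always true.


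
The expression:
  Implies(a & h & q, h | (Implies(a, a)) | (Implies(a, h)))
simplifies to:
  True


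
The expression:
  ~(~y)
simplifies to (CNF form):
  y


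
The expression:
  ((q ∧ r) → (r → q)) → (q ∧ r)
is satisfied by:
  {r: True, q: True}


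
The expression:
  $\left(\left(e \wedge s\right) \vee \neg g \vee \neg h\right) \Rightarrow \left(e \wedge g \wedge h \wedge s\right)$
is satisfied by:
  {h: True, g: True}


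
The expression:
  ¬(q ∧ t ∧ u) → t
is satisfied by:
  {t: True}


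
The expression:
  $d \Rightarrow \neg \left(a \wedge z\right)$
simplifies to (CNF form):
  $\neg a \vee \neg d \vee \neg z$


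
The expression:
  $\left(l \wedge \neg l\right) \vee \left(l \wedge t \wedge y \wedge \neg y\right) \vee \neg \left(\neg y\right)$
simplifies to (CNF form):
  $y$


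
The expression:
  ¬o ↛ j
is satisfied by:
  {o: False, j: False}


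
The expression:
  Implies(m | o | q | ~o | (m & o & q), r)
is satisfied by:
  {r: True}


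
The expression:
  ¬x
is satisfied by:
  {x: False}


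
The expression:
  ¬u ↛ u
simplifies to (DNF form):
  True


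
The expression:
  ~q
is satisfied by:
  {q: False}


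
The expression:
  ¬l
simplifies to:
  ¬l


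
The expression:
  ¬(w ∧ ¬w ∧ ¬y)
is always true.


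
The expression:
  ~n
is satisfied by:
  {n: False}


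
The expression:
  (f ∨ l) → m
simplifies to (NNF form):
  m ∨ (¬f ∧ ¬l)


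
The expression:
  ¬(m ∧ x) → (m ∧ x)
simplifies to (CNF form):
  m ∧ x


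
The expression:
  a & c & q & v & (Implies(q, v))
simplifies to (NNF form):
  a & c & q & v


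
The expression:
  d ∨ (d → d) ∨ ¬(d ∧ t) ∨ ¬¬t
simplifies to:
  True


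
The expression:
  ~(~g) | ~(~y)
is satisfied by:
  {y: True, g: True}
  {y: True, g: False}
  {g: True, y: False}


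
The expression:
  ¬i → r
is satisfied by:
  {i: True, r: True}
  {i: True, r: False}
  {r: True, i: False}


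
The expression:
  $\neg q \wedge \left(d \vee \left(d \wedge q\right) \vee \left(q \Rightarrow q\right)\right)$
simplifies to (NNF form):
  $\neg q$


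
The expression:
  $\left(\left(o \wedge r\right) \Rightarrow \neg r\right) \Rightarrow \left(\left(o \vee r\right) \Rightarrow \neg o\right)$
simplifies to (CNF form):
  $r \vee \neg o$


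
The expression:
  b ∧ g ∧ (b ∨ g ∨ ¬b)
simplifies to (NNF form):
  b ∧ g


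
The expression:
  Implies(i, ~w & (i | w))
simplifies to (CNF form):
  ~i | ~w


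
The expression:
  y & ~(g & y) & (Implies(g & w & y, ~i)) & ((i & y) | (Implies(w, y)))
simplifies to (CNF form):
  y & ~g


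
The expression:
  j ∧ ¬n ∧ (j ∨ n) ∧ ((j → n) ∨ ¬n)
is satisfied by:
  {j: True, n: False}


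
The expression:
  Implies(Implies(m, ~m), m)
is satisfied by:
  {m: True}


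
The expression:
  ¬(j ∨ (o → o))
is never true.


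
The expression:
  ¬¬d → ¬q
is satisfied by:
  {q: False, d: False}
  {d: True, q: False}
  {q: True, d: False}


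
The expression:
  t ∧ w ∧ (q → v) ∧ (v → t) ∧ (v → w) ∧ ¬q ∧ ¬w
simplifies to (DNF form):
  False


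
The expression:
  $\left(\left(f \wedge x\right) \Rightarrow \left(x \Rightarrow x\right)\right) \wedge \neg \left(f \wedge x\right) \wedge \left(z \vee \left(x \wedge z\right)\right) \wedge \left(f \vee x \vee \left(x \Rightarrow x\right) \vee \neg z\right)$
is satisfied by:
  {z: True, x: False, f: False}
  {z: True, f: True, x: False}
  {z: True, x: True, f: False}


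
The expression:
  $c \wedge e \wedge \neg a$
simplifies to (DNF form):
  $c \wedge e \wedge \neg a$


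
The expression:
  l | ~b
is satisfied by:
  {l: True, b: False}
  {b: False, l: False}
  {b: True, l: True}


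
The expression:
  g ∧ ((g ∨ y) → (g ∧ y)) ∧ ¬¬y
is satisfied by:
  {g: True, y: True}


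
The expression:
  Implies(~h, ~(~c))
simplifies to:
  c | h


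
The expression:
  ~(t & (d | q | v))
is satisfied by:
  {v: False, d: False, t: False, q: False}
  {q: True, v: False, d: False, t: False}
  {d: True, q: False, v: False, t: False}
  {q: True, d: True, v: False, t: False}
  {v: True, q: False, d: False, t: False}
  {q: True, v: True, d: False, t: False}
  {d: True, v: True, q: False, t: False}
  {q: True, d: True, v: True, t: False}
  {t: True, q: False, v: False, d: False}


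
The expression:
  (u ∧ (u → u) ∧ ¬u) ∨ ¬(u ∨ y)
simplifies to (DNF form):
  ¬u ∧ ¬y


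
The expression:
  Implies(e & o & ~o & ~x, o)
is always true.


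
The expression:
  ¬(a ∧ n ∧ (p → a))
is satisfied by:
  {n: False, a: False}
  {a: True, n: False}
  {n: True, a: False}


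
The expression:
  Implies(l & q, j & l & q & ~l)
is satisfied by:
  {l: False, q: False}
  {q: True, l: False}
  {l: True, q: False}


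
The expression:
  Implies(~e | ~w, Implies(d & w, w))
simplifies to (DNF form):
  True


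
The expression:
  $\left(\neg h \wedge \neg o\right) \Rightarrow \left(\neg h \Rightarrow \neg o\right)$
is always true.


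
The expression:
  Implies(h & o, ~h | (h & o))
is always true.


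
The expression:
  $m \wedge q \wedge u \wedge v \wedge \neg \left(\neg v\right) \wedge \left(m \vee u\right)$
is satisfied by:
  {m: True, u: True, q: True, v: True}
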